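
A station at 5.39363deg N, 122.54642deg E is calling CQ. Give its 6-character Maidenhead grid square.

PJ15gj

Shift to the Maidenhead origin (180°W, 90°S): lon 302.5464, lat 95.3936.
Field: 302.5464/20 → 15 → P, 95.3936/10 → 9 → J; chars PJ.
Square: 2.5464/2 → 1, 5.3936/1 → 5; chars 15.
Subsquare: 0.5464/0.0833333 → 6 → g, 0.3936/0.0416667 → 9 → j; chars gj.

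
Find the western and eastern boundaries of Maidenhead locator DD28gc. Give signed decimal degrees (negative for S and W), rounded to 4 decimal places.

-115.5000, -115.4167

Field D=3, D=3: +3·20° lon, +3·10° lat → SW at lon -120°, lat -60°.
Square 2, 8: +2·2° lon, +8·1° lat → SW at lon -116°, lat -52°.
Subsquare g=6, c=2: +6·0.0833333° lon, +2·0.0416667° lat → SW at lon -115.5°, lat -51.9167°.
Cell spans 0.0833333° lon × 0.0416667° lat.
west -115.5000, east -115.4167.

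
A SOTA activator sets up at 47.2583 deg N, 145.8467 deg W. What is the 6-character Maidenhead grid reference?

BN77bg

Add 180° to longitude and 90° to latitude: 34.1533, 137.2583.
Field: 34.1533/20 → 1 → B, 137.2583/10 → 13 → N; chars BN.
Square: 14.1533/2 → 7, 7.2583/1 → 7; chars 77.
Subsquare: 0.1533/0.0833333 → 1 → b, 0.2583/0.0416667 → 6 → g; chars bg.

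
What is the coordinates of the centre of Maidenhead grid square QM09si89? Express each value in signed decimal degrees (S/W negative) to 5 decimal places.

39.37292, 141.57083

Field Q=16, M=12: +16·20° lon, +12·10° lat → SW at lon 140°, lat 30°.
Square 0, 9: +0·2° lon, +9·1° lat → SW at lon 140°, lat 39°.
Subsquare s=18, i=8: +18·0.0833333° lon, +8·0.0416667° lat → SW at lon 141.5°, lat 39.3333°.
Extended square 8, 9: +8·0.00833333° lon, +9·0.00416667° lat → SW at lon 141.567°, lat 39.3708°.
Cell spans 0.00833333° lon × 0.00416667° lat. Centre is SW corner plus half of each.
latitude 39.37292, longitude 141.57083.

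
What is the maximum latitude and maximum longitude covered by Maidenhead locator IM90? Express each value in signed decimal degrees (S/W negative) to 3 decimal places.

31.000, 0.000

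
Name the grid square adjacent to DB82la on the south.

DB81lx

Latitude subsquare a = 0; −1 → -1, wraps to 23 = x, carry into square.
Latitude square 2; −1 → 1.
The longitude characters are unchanged.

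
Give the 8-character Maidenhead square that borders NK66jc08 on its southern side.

NK66jc07

Latitude extended square 8; −1 → 7.
The longitude characters are unchanged.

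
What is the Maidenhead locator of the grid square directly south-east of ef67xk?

EF77aj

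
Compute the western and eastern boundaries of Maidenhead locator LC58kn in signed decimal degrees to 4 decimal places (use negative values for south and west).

50.8333, 50.9167

Field L=11, C=2: +11·20° lon, +2·10° lat → SW at lon 40°, lat -70°.
Square 5, 8: +5·2° lon, +8·1° lat → SW at lon 50°, lat -62°.
Subsquare k=10, n=13: +10·0.0833333° lon, +13·0.0416667° lat → SW at lon 50.8333°, lat -61.4583°.
Cell spans 0.0833333° lon × 0.0416667° lat.
west 50.8333, east 50.9167.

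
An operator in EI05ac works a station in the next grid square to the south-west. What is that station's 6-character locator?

DI95xb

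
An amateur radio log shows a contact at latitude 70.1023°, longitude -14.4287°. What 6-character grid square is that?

IQ20sc

Offset from 180°W / 90°S: lon 165.5713°, lat 160.1023°.
Field (20°×10°, letters A–R): lon ⌊165.5713/20⌋ = 8 → I; lat ⌊160.1023/10⌋ = 16 → Q.
Square (2°×1°, digits 0–9): lon ⌊5.5713/2⌋ = 2; lat ⌊0.1023/1⌋ = 0.
Subsquare (5′×2.5′, letters a–x): lon ⌊1.5713/0.0833333⌋ = 18 → s; lat ⌊0.1023/0.0416667⌋ = 2 → c.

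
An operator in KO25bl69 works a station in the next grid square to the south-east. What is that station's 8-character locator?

KO25bl78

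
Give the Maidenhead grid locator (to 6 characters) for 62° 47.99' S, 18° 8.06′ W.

IC07we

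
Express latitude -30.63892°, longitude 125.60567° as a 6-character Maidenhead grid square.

PF29ti

Shift to the Maidenhead origin (180°W, 90°S): lon 305.6057, lat 59.3611.
Field (20°×10°, letters A–R): 305.6057/20 → 15 → P, 59.3611/10 → 5 → F; chars PF.
Square (2°×1°, digits 0–9): 5.6057/2 → 2, 9.3611/1 → 9; chars 29.
Subsquare (5′×2.5′, letters a–x): 1.6057/0.0833333 → 19 → t, 0.3611/0.0416667 → 8 → i; chars ti.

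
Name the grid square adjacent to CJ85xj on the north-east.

CJ95ak

Longitude subsquare x = 23; +1 → 24, wraps to 0 = a, carry into square.
Longitude square 8; +1 → 9.
Latitude subsquare j = 9; +1 → 10 = k.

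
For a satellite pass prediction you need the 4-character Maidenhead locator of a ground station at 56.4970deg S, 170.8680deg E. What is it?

RD53

Add 180° to longitude and 90° to latitude: 350.87, 33.50.
Field (20°×10°, letters A–R): 350.87/20 → 17 → R, 33.50/10 → 3 → D; chars RD.
Square (2°×1°, digits 0–9): 10.87/2 → 5, 3.50/1 → 3; chars 53.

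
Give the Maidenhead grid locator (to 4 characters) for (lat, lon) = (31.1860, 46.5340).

Shift to the Maidenhead origin (180°W, 90°S): lon 226.53, lat 121.19.
Field (20°×10°, letters A–R): lon ⌊226.53/20⌋ = 11 → L; lat ⌊121.19/10⌋ = 12 → M.
Square (2°×1°, digits 0–9): lon ⌊6.53/2⌋ = 3; lat ⌊1.19/1⌋ = 1.

LM31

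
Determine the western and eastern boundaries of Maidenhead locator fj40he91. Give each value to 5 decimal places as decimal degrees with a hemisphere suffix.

Field F=5, J=9: +5·20° lon, +9·10° lat → SW at lon -80°, lat 0°.
Square 4, 0: +4·2° lon, +0·1° lat → SW at lon -72°, lat 0°.
Subsquare h=7, e=4: +7·0.0833333° lon, +4·0.0416667° lat → SW at lon -71.4167°, lat 0.166667°.
Extended square 9, 1: +9·0.00833333° lon, +1·0.00416667° lat → SW at lon -71.3417°, lat 0.170833°.
Cell spans 0.00833333° lon × 0.00416667° lat.
west 71.34167° W, east 71.33333° W.

71.34167° W, 71.33333° W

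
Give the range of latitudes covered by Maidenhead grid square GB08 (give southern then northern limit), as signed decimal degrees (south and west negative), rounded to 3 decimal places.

-72.000, -71.000

Field G=6, B=1: +6·20° lon, +1·10° lat → SW at lon -60°, lat -80°.
Square 0, 8: +0·2° lon, +8·1° lat → SW at lon -60°, lat -72°.
Cell spans 2° lon × 1° lat.
south -72.000, north -71.000.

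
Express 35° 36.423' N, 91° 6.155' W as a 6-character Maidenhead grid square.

EM45ko

Offset from 180°W / 90°S: lon 88.8974°, lat 125.6071°.
Field (20°×10°, letters A–R): 88.8974/20 → 4 → E, 125.6071/10 → 12 → M; chars EM.
Square (2°×1°, digits 0–9): 8.8974/2 → 4, 5.6071/1 → 5; chars 45.
Subsquare (5′×2.5′, letters a–x): 0.8974/0.0833333 → 10 → k, 0.6071/0.0416667 → 14 → o; chars ko.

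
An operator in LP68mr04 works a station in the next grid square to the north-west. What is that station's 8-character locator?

Longitude extended square 0; −1 → -1, wraps to 9, carry into subsquare.
Longitude subsquare m = 12; −1 → 11 = l.
Latitude extended square 4; +1 → 5.

LP68lr95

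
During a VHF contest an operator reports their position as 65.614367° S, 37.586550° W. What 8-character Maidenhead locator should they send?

HC14ej92

Offset from 180°W / 90°S: lon 142.41345°, lat 24.38563°.
Field: lon ⌊142.41345/20⌋ = 7 → H; lat ⌊24.38563/10⌋ = 2 → C.
Square: lon ⌊2.41345/2⌋ = 1; lat ⌊4.38563/1⌋ = 4.
Subsquare: lon ⌊0.41345/0.0833333⌋ = 4 → e; lat ⌊0.38563/0.0416667⌋ = 9 → j.
Extended square: lon ⌊0.08012/0.00833333⌋ = 9; lat ⌊0.01063/0.00416667⌋ = 2.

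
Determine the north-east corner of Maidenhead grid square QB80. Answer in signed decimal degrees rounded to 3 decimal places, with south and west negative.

Field Q=16, B=1: +16·20° lon, +1·10° lat → SW at lon 140°, lat -80°.
Square 8, 0: +8·2° lon, +0·1° lat → SW at lon 156°, lat -80°.
Cell spans 2° lon × 1° lat. NE corner is SW corner plus one full cell.
latitude -79.000, longitude 158.000.

-79.000, 158.000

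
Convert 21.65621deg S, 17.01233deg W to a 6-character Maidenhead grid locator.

IG18li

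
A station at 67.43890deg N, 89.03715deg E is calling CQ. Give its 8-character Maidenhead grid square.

NP47mk45

Shift to the Maidenhead origin (180°W, 90°S): lon 269.03715, lat 157.43890.
Field (20°×10°, letters A–R): lon ⌊269.03715/20⌋ = 13 → N; lat ⌊157.43890/10⌋ = 15 → P.
Square (2°×1°, digits 0–9): lon ⌊9.03715/2⌋ = 4; lat ⌊7.43890/1⌋ = 7.
Subsquare (5′×2.5′, letters a–x): lon ⌊1.03715/0.0833333⌋ = 12 → m; lat ⌊0.43890/0.0416667⌋ = 10 → k.
Extended square (30″×15″, digits 0–9): lon ⌊0.03715/0.00833333⌋ = 4; lat ⌊0.02223/0.00416667⌋ = 5.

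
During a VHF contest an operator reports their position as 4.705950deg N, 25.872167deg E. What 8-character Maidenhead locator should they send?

Offset from 180°W / 90°S: lon 205.87217°, lat 94.70595°.
Field: lon ⌊205.87217/20⌋ = 10 → K; lat ⌊94.70595/10⌋ = 9 → J.
Square: lon ⌊5.87217/2⌋ = 2; lat ⌊4.70595/1⌋ = 4.
Subsquare: lon ⌊1.87217/0.0833333⌋ = 22 → w; lat ⌊0.70595/0.0416667⌋ = 16 → q.
Extended square: lon ⌊0.03883/0.00833333⌋ = 4; lat ⌊0.03928/0.00416667⌋ = 9.

KJ24wq49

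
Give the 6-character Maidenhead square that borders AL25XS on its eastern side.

AL35as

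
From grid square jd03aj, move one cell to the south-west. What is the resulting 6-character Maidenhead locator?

ID93xi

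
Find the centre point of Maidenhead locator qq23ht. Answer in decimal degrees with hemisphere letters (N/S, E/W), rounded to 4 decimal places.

73.8125° N, 144.6250° E

Field Q=16, Q=16: +16·20° lon, +16·10° lat → SW at lon 140°, lat 70°.
Square 2, 3: +2·2° lon, +3·1° lat → SW at lon 144°, lat 73°.
Subsquare h=7, t=19: +7·0.0833333° lon, +19·0.0416667° lat → SW at lon 144.583°, lat 73.7917°.
Cell spans 0.0833333° lon × 0.0416667° lat. Centre is SW corner plus half of each.
latitude 73.8125° N, longitude 144.6250° E.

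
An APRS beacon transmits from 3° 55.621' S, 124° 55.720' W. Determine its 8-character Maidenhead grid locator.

CI76mb87

Add 180° to longitude and 90° to latitude: 55.07133, 86.07298.
Field: 55.07133/20 → 2 → C, 86.07298/10 → 8 → I; chars CI.
Square: 15.07133/2 → 7, 6.07298/1 → 6; chars 76.
Subsquare: 1.07133/0.0833333 → 12 → m, 0.07298/0.0416667 → 1 → b; chars mb.
Extended square: 0.07133/0.00833333 → 8, 0.03132/0.00416667 → 7; chars 87.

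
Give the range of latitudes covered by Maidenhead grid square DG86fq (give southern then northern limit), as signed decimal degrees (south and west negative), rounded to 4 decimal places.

-23.3333, -23.2917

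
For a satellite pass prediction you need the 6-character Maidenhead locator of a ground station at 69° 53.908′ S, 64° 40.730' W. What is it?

Offset from 180°W / 90°S: lon 115.3212°, lat 20.1015°.
Field: lon ⌊115.3212/20⌋ = 5 → F; lat ⌊20.1015/10⌋ = 2 → C.
Square: lon ⌊15.3212/2⌋ = 7; lat ⌊0.1015/1⌋ = 0.
Subsquare: lon ⌊1.3212/0.0833333⌋ = 15 → p; lat ⌊0.1015/0.0416667⌋ = 2 → c.

FC70pc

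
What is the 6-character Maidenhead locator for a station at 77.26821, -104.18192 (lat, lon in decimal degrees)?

DQ77vg

Shift to the Maidenhead origin (180°W, 90°S): lon 75.8181, lat 167.2682.
Field: 75.8181/20 → 3 → D, 167.2682/10 → 16 → Q; chars DQ.
Square: 15.8181/2 → 7, 7.2682/1 → 7; chars 77.
Subsquare: 1.8181/0.0833333 → 21 → v, 0.2682/0.0416667 → 6 → g; chars vg.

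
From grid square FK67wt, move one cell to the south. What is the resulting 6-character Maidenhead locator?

Latitude subsquare t = 19; −1 → 18 = s.
The longitude characters are unchanged.

FK67ws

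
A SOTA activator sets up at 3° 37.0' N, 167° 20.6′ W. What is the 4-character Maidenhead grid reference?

AJ63

Shift to the Maidenhead origin (180°W, 90°S): lon 12.66, lat 93.62.
Field: 12.66/20 → 0 → A, 93.62/10 → 9 → J; chars AJ.
Square: 12.66/2 → 6, 3.62/1 → 3; chars 63.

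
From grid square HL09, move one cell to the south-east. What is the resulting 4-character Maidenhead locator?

Longitude square 0; +1 → 1.
Latitude square 9; −1 → 8.

HL18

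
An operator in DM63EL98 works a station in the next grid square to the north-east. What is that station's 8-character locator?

Longitude extended square 9; +1 → 10, wraps to 0, carry into subsquare.
Longitude subsquare e = 4; +1 → 5 = f.
Latitude extended square 8; +1 → 9.

DM63fl09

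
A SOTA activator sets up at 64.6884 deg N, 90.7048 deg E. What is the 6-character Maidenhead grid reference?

Add 180° to longitude and 90° to latitude: 270.7048, 154.6884.
Field: 270.7048/20 → 13 → N, 154.6884/10 → 15 → P; chars NP.
Square: 10.7048/2 → 5, 4.6884/1 → 4; chars 54.
Subsquare: 0.7048/0.0833333 → 8 → i, 0.6884/0.0416667 → 16 → q; chars iq.

NP54iq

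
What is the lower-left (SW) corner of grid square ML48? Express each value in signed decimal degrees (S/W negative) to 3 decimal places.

Field M=12, L=11: +12·20° lon, +11·10° lat → SW at lon 60°, lat 20°.
Square 4, 8: +4·2° lon, +8·1° lat → SW at lon 68°, lat 28°.
latitude 28.000, longitude 68.000.

28.000, 68.000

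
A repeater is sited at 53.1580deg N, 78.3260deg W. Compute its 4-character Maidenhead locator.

FO03

Add 180° to longitude and 90° to latitude: 101.67, 143.16.
Field: lon ⌊101.67/20⌋ = 5 → F; lat ⌊143.16/10⌋ = 14 → O.
Square: lon ⌊1.67/2⌋ = 0; lat ⌊3.16/1⌋ = 3.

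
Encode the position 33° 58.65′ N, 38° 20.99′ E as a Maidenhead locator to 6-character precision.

Shift to the Maidenhead origin (180°W, 90°S): lon 218.3498, lat 123.9775.
Field: 218.3498/20 → 10 → K, 123.9775/10 → 12 → M; chars KM.
Square: 18.3498/2 → 9, 3.9775/1 → 3; chars 93.
Subsquare: 0.3498/0.0833333 → 4 → e, 0.9775/0.0416667 → 23 → x; chars ex.

KM93ex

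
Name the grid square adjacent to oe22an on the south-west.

Longitude subsquare a = 0; −1 → -1, wraps to 23 = x, carry into square.
Longitude square 2; −1 → 1.
Latitude subsquare n = 13; −1 → 12 = m.

OE12xm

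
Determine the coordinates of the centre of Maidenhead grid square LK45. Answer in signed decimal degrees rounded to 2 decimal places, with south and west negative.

15.50, 49.00

Field L=11, K=10: +11·20° lon, +10·10° lat → SW at lon 40°, lat 10°.
Square 4, 5: +4·2° lon, +5·1° lat → SW at lon 48°, lat 15°.
Cell spans 2° lon × 1° lat. Centre is SW corner plus half of each.
latitude 15.50, longitude 49.00.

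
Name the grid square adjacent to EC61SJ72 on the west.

EC61sj62

Longitude extended square 7; −1 → 6.
The latitude characters are unchanged.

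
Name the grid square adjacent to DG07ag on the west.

CG97xg

Longitude subsquare a = 0; −1 → -1, wraps to 23 = x, carry into square.
Longitude square 0; −1 → -1, wraps to 9, carry into field.
Longitude field D = 3; −1 → 2 = C.
The latitude characters are unchanged.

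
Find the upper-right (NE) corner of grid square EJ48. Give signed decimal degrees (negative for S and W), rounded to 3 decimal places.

9.000, -90.000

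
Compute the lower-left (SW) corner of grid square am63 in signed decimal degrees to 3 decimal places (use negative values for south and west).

33.000, -168.000

Field A=0, M=12: +0·20° lon, +12·10° lat → SW at lon -180°, lat 30°.
Square 6, 3: +6·2° lon, +3·1° lat → SW at lon -168°, lat 33°.
latitude 33.000, longitude -168.000.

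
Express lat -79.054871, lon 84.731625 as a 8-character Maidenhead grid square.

NB20iw76

Add 180° to longitude and 90° to latitude: 264.73163, 10.94513.
Field: 264.73163/20 → 13 → N, 10.94513/10 → 1 → B; chars NB.
Square: 4.73163/2 → 2, 0.94513/1 → 0; chars 20.
Subsquare: 0.73163/0.0833333 → 8 → i, 0.94513/0.0416667 → 22 → w; chars iw.
Extended square: 0.06496/0.00833333 → 7, 0.02846/0.00416667 → 6; chars 76.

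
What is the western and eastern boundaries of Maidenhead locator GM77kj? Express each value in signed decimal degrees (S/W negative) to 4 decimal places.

Field G=6, M=12: +6·20° lon, +12·10° lat → SW at lon -60°, lat 30°.
Square 7, 7: +7·2° lon, +7·1° lat → SW at lon -46°, lat 37°.
Subsquare k=10, j=9: +10·0.0833333° lon, +9·0.0416667° lat → SW at lon -45.1667°, lat 37.375°.
Cell spans 0.0833333° lon × 0.0416667° lat.
west -45.1667, east -45.0833.

-45.1667, -45.0833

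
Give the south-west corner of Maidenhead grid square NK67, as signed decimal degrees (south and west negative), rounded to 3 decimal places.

17.000, 92.000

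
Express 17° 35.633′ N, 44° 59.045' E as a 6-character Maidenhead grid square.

LK27lo

Shift to the Maidenhead origin (180°W, 90°S): lon 224.9841, lat 107.5939.
Field: lon ⌊224.9841/20⌋ = 11 → L; lat ⌊107.5939/10⌋ = 10 → K.
Square: lon ⌊4.9841/2⌋ = 2; lat ⌊7.5939/1⌋ = 7.
Subsquare: lon ⌊0.9841/0.0833333⌋ = 11 → l; lat ⌊0.5939/0.0416667⌋ = 14 → o.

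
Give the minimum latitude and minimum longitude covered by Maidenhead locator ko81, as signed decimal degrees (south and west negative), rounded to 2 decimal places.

Field K=10, O=14: +10·20° lon, +14·10° lat → SW at lon 20°, lat 50°.
Square 8, 1: +8·2° lon, +1·1° lat → SW at lon 36°, lat 51°.
latitude 51.00, longitude 36.00.

51.00, 36.00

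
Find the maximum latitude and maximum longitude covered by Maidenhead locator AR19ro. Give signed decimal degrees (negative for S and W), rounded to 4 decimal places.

Field A=0, R=17: +0·20° lon, +17·10° lat → SW at lon -180°, lat 80°.
Square 1, 9: +1·2° lon, +9·1° lat → SW at lon -178°, lat 89°.
Subsquare r=17, o=14: +17·0.0833333° lon, +14·0.0416667° lat → SW at lon -176.583°, lat 89.5833°.
Cell spans 0.0833333° lon × 0.0416667° lat. NE corner is SW corner plus one full cell.
latitude 89.6250, longitude -176.5000.

89.6250, -176.5000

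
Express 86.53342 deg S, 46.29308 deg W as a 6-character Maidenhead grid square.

GA63ul

Shift to the Maidenhead origin (180°W, 90°S): lon 133.7069, lat 3.4666.
Field: 133.7069/20 → 6 → G, 3.4666/10 → 0 → A; chars GA.
Square: 13.7069/2 → 6, 3.4666/1 → 3; chars 63.
Subsquare: 1.7069/0.0833333 → 20 → u, 0.4666/0.0416667 → 11 → l; chars ul.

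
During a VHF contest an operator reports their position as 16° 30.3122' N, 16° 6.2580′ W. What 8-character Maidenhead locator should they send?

IK16wm71

Shift to the Maidenhead origin (180°W, 90°S): lon 163.89570, lat 106.50520.
Field: lon ⌊163.89570/20⌋ = 8 → I; lat ⌊106.50520/10⌋ = 10 → K.
Square: lon ⌊3.89570/2⌋ = 1; lat ⌊6.50520/1⌋ = 6.
Subsquare: lon ⌊1.89570/0.0833333⌋ = 22 → w; lat ⌊0.50520/0.0416667⌋ = 12 → m.
Extended square: lon ⌊0.06237/0.00833333⌋ = 7; lat ⌊0.00520/0.00416667⌋ = 1.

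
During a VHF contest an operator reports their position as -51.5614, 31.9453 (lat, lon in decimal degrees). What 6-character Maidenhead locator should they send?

Offset from 180°W / 90°S: lon 211.9453°, lat 38.4386°.
Field (20°×10°, letters A–R): 211.9453/20 → 10 → K, 38.4386/10 → 3 → D; chars KD.
Square (2°×1°, digits 0–9): 11.9453/2 → 5, 8.4386/1 → 8; chars 58.
Subsquare (5′×2.5′, letters a–x): 1.9453/0.0833333 → 23 → x, 0.4386/0.0416667 → 10 → k; chars xk.

KD58xk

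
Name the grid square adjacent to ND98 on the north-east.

OD09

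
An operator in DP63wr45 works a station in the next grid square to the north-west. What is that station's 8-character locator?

Longitude extended square 4; −1 → 3.
Latitude extended square 5; +1 → 6.

DP63wr36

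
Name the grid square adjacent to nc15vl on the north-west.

Longitude subsquare v = 21; −1 → 20 = u.
Latitude subsquare l = 11; +1 → 12 = m.

NC15um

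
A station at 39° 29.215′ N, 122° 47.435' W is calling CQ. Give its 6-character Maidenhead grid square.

CM89ol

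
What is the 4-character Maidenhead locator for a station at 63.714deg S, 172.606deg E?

Add 180° to longitude and 90° to latitude: 352.61, 26.29.
Field: 352.61/20 → 17 → R, 26.29/10 → 2 → C; chars RC.
Square: 12.61/2 → 6, 6.29/1 → 6; chars 66.

RC66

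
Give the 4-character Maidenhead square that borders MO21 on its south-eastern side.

Longitude square 2; +1 → 3.
Latitude square 1; −1 → 0.

MO30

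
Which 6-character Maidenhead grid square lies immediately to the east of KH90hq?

Longitude subsquare h = 7; +1 → 8 = i.
The latitude characters are unchanged.

KH90iq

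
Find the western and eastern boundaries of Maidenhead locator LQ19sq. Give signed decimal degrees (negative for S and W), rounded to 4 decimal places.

Field L=11, Q=16: +11·20° lon, +16·10° lat → SW at lon 40°, lat 70°.
Square 1, 9: +1·2° lon, +9·1° lat → SW at lon 42°, lat 79°.
Subsquare s=18, q=16: +18·0.0833333° lon, +16·0.0416667° lat → SW at lon 43.5°, lat 79.6667°.
Cell spans 0.0833333° lon × 0.0416667° lat.
west 43.5000, east 43.5833.

43.5000, 43.5833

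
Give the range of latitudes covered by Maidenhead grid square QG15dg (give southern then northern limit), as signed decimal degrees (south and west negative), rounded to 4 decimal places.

Field Q=16, G=6: +16·20° lon, +6·10° lat → SW at lon 140°, lat -30°.
Square 1, 5: +1·2° lon, +5·1° lat → SW at lon 142°, lat -25°.
Subsquare d=3, g=6: +3·0.0833333° lon, +6·0.0416667° lat → SW at lon 142.25°, lat -24.75°.
Cell spans 0.0833333° lon × 0.0416667° lat.
south -24.7500, north -24.7083.

-24.7500, -24.7083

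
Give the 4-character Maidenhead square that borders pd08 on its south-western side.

OD97

Longitude square 0; −1 → -1, wraps to 9, carry into field.
Longitude field P = 15; −1 → 14 = O.
Latitude square 8; −1 → 7.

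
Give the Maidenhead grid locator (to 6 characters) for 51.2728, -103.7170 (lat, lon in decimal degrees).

Offset from 180°W / 90°S: lon 76.2830°, lat 141.2728°.
Field: lon ⌊76.2830/20⌋ = 3 → D; lat ⌊141.2728/10⌋ = 14 → O.
Square: lon ⌊16.2830/2⌋ = 8; lat ⌊1.2728/1⌋ = 1.
Subsquare: lon ⌊0.2830/0.0833333⌋ = 3 → d; lat ⌊0.2728/0.0416667⌋ = 6 → g.

DO81dg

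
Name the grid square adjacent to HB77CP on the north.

HB77cq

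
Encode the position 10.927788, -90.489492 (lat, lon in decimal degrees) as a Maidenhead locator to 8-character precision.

EK40sw12

Add 180° to longitude and 90° to latitude: 89.51051, 100.92779.
Field: 89.51051/20 → 4 → E, 100.92779/10 → 10 → K; chars EK.
Square: 9.51051/2 → 4, 0.92779/1 → 0; chars 40.
Subsquare: 1.51051/0.0833333 → 18 → s, 0.92779/0.0416667 → 22 → w; chars sw.
Extended square: 0.01051/0.00833333 → 1, 0.01112/0.00416667 → 2; chars 12.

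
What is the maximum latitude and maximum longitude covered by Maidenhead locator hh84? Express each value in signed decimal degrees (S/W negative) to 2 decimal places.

Field H=7, H=7: +7·20° lon, +7·10° lat → SW at lon -40°, lat -20°.
Square 8, 4: +8·2° lon, +4·1° lat → SW at lon -24°, lat -16°.
Cell spans 2° lon × 1° lat. NE corner is SW corner plus one full cell.
latitude -15.00, longitude -22.00.

-15.00, -22.00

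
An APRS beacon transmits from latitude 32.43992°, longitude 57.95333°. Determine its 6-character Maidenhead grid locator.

LM82xk

Offset from 180°W / 90°S: lon 237.9533°, lat 122.4399°.
Field: 237.9533/20 → 11 → L, 122.4399/10 → 12 → M; chars LM.
Square: 17.9533/2 → 8, 2.4399/1 → 2; chars 82.
Subsquare: 1.9533/0.0833333 → 23 → x, 0.4399/0.0416667 → 10 → k; chars xk.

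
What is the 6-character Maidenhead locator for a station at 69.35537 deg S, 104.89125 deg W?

Shift to the Maidenhead origin (180°W, 90°S): lon 75.1088, lat 20.6446.
Field: lon ⌊75.1088/20⌋ = 3 → D; lat ⌊20.6446/10⌋ = 2 → C.
Square: lon ⌊15.1088/2⌋ = 7; lat ⌊0.6446/1⌋ = 0.
Subsquare: lon ⌊1.1088/0.0833333⌋ = 13 → n; lat ⌊0.6446/0.0416667⌋ = 15 → p.

DC70np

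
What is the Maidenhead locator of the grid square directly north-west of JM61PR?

JM61os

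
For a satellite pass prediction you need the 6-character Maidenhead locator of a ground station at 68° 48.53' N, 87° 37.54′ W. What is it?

EP68et

Offset from 180°W / 90°S: lon 92.3743°, lat 158.8088°.
Field: lon ⌊92.3743/20⌋ = 4 → E; lat ⌊158.8088/10⌋ = 15 → P.
Square: lon ⌊12.3743/2⌋ = 6; lat ⌊8.8088/1⌋ = 8.
Subsquare: lon ⌊0.3743/0.0833333⌋ = 4 → e; lat ⌊0.8088/0.0416667⌋ = 19 → t.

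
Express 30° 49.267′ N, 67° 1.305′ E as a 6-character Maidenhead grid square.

MM30mt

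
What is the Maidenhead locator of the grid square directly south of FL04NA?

FL03nx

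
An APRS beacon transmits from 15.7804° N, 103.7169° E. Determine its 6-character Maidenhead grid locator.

Shift to the Maidenhead origin (180°W, 90°S): lon 283.7169, lat 105.7804.
Field: lon ⌊283.7169/20⌋ = 14 → O; lat ⌊105.7804/10⌋ = 10 → K.
Square: lon ⌊3.7169/2⌋ = 1; lat ⌊5.7804/1⌋ = 5.
Subsquare: lon ⌊1.7169/0.0833333⌋ = 20 → u; lat ⌊0.7804/0.0416667⌋ = 18 → s.

OK15us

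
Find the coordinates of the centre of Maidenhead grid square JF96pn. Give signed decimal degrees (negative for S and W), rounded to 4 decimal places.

-33.4375, 19.2917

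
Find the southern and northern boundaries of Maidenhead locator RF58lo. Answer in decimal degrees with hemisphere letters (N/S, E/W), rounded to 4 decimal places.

Field R=17, F=5: +17·20° lon, +5·10° lat → SW at lon 160°, lat -40°.
Square 5, 8: +5·2° lon, +8·1° lat → SW at lon 170°, lat -32°.
Subsquare l=11, o=14: +11·0.0833333° lon, +14·0.0416667° lat → SW at lon 170.917°, lat -31.4167°.
Cell spans 0.0833333° lon × 0.0416667° lat.
south 31.4167° S, north 31.3750° S.

31.4167° S, 31.3750° S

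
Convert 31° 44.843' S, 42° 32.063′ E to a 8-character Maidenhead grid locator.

LF18gg40

Add 180° to longitude and 90° to latitude: 222.53438, 58.25262.
Field: lon ⌊222.53438/20⌋ = 11 → L; lat ⌊58.25262/10⌋ = 5 → F.
Square: lon ⌊2.53438/2⌋ = 1; lat ⌊8.25262/1⌋ = 8.
Subsquare: lon ⌊0.53438/0.0833333⌋ = 6 → g; lat ⌊0.25262/0.0416667⌋ = 6 → g.
Extended square: lon ⌊0.03438/0.00833333⌋ = 4; lat ⌊0.00262/0.00416667⌋ = 0.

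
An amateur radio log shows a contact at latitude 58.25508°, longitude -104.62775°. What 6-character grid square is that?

Add 180° to longitude and 90° to latitude: 75.3722, 148.2551.
Field (20°×10°, letters A–R): lon ⌊75.3722/20⌋ = 3 → D; lat ⌊148.2551/10⌋ = 14 → O.
Square (2°×1°, digits 0–9): lon ⌊15.3722/2⌋ = 7; lat ⌊8.2551/1⌋ = 8.
Subsquare (5′×2.5′, letters a–x): lon ⌊1.3722/0.0833333⌋ = 16 → q; lat ⌊0.2551/0.0416667⌋ = 6 → g.

DO78qg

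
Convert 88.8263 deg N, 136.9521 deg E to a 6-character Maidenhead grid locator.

PR88lt

Add 180° to longitude and 90° to latitude: 316.9521, 178.8263.
Field (20°×10°, letters A–R): lon ⌊316.9521/20⌋ = 15 → P; lat ⌊178.8263/10⌋ = 17 → R.
Square (2°×1°, digits 0–9): lon ⌊16.9521/2⌋ = 8; lat ⌊8.8263/1⌋ = 8.
Subsquare (5′×2.5′, letters a–x): lon ⌊0.9521/0.0833333⌋ = 11 → l; lat ⌊0.8263/0.0416667⌋ = 19 → t.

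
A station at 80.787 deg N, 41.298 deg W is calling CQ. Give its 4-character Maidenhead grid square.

GR90

Offset from 180°W / 90°S: lon 138.70°, lat 170.79°.
Field (20°×10°, letters A–R): 138.70/20 → 6 → G, 170.79/10 → 17 → R; chars GR.
Square (2°×1°, digits 0–9): 18.70/2 → 9, 0.79/1 → 0; chars 90.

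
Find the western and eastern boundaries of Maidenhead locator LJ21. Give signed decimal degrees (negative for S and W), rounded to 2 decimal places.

44.00, 46.00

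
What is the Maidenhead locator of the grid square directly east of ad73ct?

Longitude subsquare c = 2; +1 → 3 = d.
The latitude characters are unchanged.

AD73dt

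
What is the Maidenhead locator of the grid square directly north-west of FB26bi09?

FB26aj90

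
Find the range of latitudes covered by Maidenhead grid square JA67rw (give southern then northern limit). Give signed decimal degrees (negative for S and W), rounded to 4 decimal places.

-82.0833, -82.0417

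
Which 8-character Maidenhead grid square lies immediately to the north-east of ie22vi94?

Longitude extended square 9; +1 → 10, wraps to 0, carry into subsquare.
Longitude subsquare v = 21; +1 → 22 = w.
Latitude extended square 4; +1 → 5.

IE22wi05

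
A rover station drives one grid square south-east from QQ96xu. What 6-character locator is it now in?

RQ06at

Longitude subsquare x = 23; +1 → 24, wraps to 0 = a, carry into square.
Longitude square 9; +1 → 10, wraps to 0, carry into field.
Longitude field Q = 16; +1 → 17 = R.
Latitude subsquare u = 20; −1 → 19 = t.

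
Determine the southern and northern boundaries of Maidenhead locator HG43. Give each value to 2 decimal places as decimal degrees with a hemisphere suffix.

27.00° S, 26.00° S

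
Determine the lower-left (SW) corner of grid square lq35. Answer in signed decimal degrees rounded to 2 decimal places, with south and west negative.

Field L=11, Q=16: +11·20° lon, +16·10° lat → SW at lon 40°, lat 70°.
Square 3, 5: +3·2° lon, +5·1° lat → SW at lon 46°, lat 75°.
latitude 75.00, longitude 46.00.

75.00, 46.00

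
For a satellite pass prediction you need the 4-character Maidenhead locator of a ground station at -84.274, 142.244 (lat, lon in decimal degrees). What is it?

QA15

Add 180° to longitude and 90° to latitude: 322.24, 5.73.
Field: lon ⌊322.24/20⌋ = 16 → Q; lat ⌊5.73/10⌋ = 0 → A.
Square: lon ⌊2.24/2⌋ = 1; lat ⌊5.73/1⌋ = 5.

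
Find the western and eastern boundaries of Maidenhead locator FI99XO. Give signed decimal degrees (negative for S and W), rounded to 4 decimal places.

-60.0833, -60.0000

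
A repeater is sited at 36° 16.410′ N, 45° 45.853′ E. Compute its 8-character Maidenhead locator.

Shift to the Maidenhead origin (180°W, 90°S): lon 225.76422, lat 126.27350.
Field: 225.76422/20 → 11 → L, 126.27350/10 → 12 → M; chars LM.
Square: 5.76422/2 → 2, 6.27350/1 → 6; chars 26.
Subsquare: 1.76422/0.0833333 → 21 → v, 0.27350/0.0416667 → 6 → g; chars vg.
Extended square: 0.01422/0.00833333 → 1, 0.02350/0.00416667 → 5; chars 15.

LM26vg15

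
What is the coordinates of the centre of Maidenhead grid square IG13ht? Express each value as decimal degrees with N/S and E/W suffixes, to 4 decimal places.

26.1875° S, 17.3750° W

Field I=8, G=6: +8·20° lon, +6·10° lat → SW at lon -20°, lat -30°.
Square 1, 3: +1·2° lon, +3·1° lat → SW at lon -18°, lat -27°.
Subsquare h=7, t=19: +7·0.0833333° lon, +19·0.0416667° lat → SW at lon -17.4167°, lat -26.2083°.
Cell spans 0.0833333° lon × 0.0416667° lat. Centre is SW corner plus half of each.
latitude 26.1875° S, longitude 17.3750° W.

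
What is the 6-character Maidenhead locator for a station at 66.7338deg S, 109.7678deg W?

DC53cg

Shift to the Maidenhead origin (180°W, 90°S): lon 70.2322, lat 23.2662.
Field (20°×10°, letters A–R): lon ⌊70.2322/20⌋ = 3 → D; lat ⌊23.2662/10⌋ = 2 → C.
Square (2°×1°, digits 0–9): lon ⌊10.2322/2⌋ = 5; lat ⌊3.2662/1⌋ = 3.
Subsquare (5′×2.5′, letters a–x): lon ⌊0.2322/0.0833333⌋ = 2 → c; lat ⌊0.2662/0.0416667⌋ = 6 → g.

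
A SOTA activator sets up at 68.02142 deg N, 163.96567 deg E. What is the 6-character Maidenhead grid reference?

Add 180° to longitude and 90° to latitude: 343.9657, 158.0214.
Field (20°×10°, letters A–R): 343.9657/20 → 17 → R, 158.0214/10 → 15 → P; chars RP.
Square (2°×1°, digits 0–9): 3.9657/2 → 1, 8.0214/1 → 8; chars 18.
Subsquare (5′×2.5′, letters a–x): 1.9657/0.0833333 → 23 → x, 0.0214/0.0416667 → 0 → a; chars xa.

RP18xa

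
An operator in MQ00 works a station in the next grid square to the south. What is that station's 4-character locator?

Latitude square 0; −1 → -1, wraps to 9, carry into field.
Latitude field Q = 16; −1 → 15 = P.
The longitude characters are unchanged.

MP09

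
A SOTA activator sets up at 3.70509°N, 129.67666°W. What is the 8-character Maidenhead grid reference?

Shift to the Maidenhead origin (180°W, 90°S): lon 50.32334, lat 93.70509.
Field: 50.32334/20 → 2 → C, 93.70509/10 → 9 → J; chars CJ.
Square: 10.32334/2 → 5, 3.70509/1 → 3; chars 53.
Subsquare: 0.32334/0.0833333 → 3 → d, 0.70509/0.0416667 → 16 → q; chars dq.
Extended square: 0.07334/0.00833333 → 8, 0.03842/0.00416667 → 9; chars 89.

CJ53dq89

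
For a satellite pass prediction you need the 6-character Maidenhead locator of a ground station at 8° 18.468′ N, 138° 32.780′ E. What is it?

Offset from 180°W / 90°S: lon 318.5463°, lat 98.3078°.
Field: 318.5463/20 → 15 → P, 98.3078/10 → 9 → J; chars PJ.
Square: 18.5463/2 → 9, 8.3078/1 → 8; chars 98.
Subsquare: 0.5463/0.0833333 → 6 → g, 0.3078/0.0416667 → 7 → h; chars gh.

PJ98gh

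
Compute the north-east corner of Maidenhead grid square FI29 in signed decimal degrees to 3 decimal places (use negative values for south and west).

Field F=5, I=8: +5·20° lon, +8·10° lat → SW at lon -80°, lat -10°.
Square 2, 9: +2·2° lon, +9·1° lat → SW at lon -76°, lat -1°.
Cell spans 2° lon × 1° lat. NE corner is SW corner plus one full cell.
latitude 0.000, longitude -74.000.

0.000, -74.000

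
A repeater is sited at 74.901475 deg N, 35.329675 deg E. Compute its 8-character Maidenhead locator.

KQ74pv96

Offset from 180°W / 90°S: lon 215.32968°, lat 164.90148°.
Field (20°×10°, letters A–R): lon ⌊215.32968/20⌋ = 10 → K; lat ⌊164.90148/10⌋ = 16 → Q.
Square (2°×1°, digits 0–9): lon ⌊15.32968/2⌋ = 7; lat ⌊4.90148/1⌋ = 4.
Subsquare (5′×2.5′, letters a–x): lon ⌊1.32968/0.0833333⌋ = 15 → p; lat ⌊0.90148/0.0416667⌋ = 21 → v.
Extended square (30″×15″, digits 0–9): lon ⌊0.07968/0.00833333⌋ = 9; lat ⌊0.02648/0.00416667⌋ = 6.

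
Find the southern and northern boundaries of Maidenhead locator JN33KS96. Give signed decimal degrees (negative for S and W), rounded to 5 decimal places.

Field J=9, N=13: +9·20° lon, +13·10° lat → SW at lon 0°, lat 40°.
Square 3, 3: +3·2° lon, +3·1° lat → SW at lon 6°, lat 43°.
Subsquare k=10, s=18: +10·0.0833333° lon, +18·0.0416667° lat → SW at lon 6.83333°, lat 43.75°.
Extended square 9, 6: +9·0.00833333° lon, +6·0.00416667° lat → SW at lon 6.90833°, lat 43.775°.
Cell spans 0.00833333° lon × 0.00416667° lat.
south 43.77500, north 43.77917.

43.77500, 43.77917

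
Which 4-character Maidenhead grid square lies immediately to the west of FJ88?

Longitude square 8; −1 → 7.
The latitude characters are unchanged.

FJ78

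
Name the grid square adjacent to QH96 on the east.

Longitude square 9; +1 → 10, wraps to 0, carry into field.
Longitude field Q = 16; +1 → 17 = R.
The latitude characters are unchanged.

RH06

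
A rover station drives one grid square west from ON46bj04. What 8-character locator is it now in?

Longitude extended square 0; −1 → -1, wraps to 9, carry into subsquare.
Longitude subsquare b = 1; −1 → 0 = a.
The latitude characters are unchanged.

ON46aj94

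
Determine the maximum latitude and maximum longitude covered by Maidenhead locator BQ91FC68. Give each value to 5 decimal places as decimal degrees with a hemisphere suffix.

71.12083° N, 141.52500° W

Field B=1, Q=16: +1·20° lon, +16·10° lat → SW at lon -160°, lat 70°.
Square 9, 1: +9·2° lon, +1·1° lat → SW at lon -142°, lat 71°.
Subsquare f=5, c=2: +5·0.0833333° lon, +2·0.0416667° lat → SW at lon -141.583°, lat 71.0833°.
Extended square 6, 8: +6·0.00833333° lon, +8·0.00416667° lat → SW at lon -141.533°, lat 71.1167°.
Cell spans 0.00833333° lon × 0.00416667° lat. NE corner is SW corner plus one full cell.
latitude 71.12083° N, longitude 141.52500° W.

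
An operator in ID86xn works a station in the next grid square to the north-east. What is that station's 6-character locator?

ID96ao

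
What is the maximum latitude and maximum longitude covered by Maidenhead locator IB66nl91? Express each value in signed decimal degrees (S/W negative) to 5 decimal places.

-73.53333, -6.83333

Field I=8, B=1: +8·20° lon, +1·10° lat → SW at lon -20°, lat -80°.
Square 6, 6: +6·2° lon, +6·1° lat → SW at lon -8°, lat -74°.
Subsquare n=13, l=11: +13·0.0833333° lon, +11·0.0416667° lat → SW at lon -6.91667°, lat -73.5417°.
Extended square 9, 1: +9·0.00833333° lon, +1·0.00416667° lat → SW at lon -6.84167°, lat -73.5375°.
Cell spans 0.00833333° lon × 0.00416667° lat. NE corner is SW corner plus one full cell.
latitude -73.53333, longitude -6.83333.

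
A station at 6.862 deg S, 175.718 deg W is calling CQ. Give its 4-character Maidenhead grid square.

Offset from 180°W / 90°S: lon 4.28°, lat 83.14°.
Field: 4.28/20 → 0 → A, 83.14/10 → 8 → I; chars AI.
Square: 4.28/2 → 2, 3.14/1 → 3; chars 23.

AI23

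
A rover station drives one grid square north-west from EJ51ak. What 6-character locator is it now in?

EJ41xl

Longitude subsquare a = 0; −1 → -1, wraps to 23 = x, carry into square.
Longitude square 5; −1 → 4.
Latitude subsquare k = 10; +1 → 11 = l.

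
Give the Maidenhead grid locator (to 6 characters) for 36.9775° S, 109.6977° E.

OF43ua

Shift to the Maidenhead origin (180°W, 90°S): lon 289.6977, lat 53.0225.
Field: 289.6977/20 → 14 → O, 53.0225/10 → 5 → F; chars OF.
Square: 9.6977/2 → 4, 3.0225/1 → 3; chars 43.
Subsquare: 1.6977/0.0833333 → 20 → u, 0.0225/0.0416667 → 0 → a; chars ua.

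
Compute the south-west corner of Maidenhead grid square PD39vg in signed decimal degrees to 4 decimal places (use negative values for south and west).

-50.7500, 127.7500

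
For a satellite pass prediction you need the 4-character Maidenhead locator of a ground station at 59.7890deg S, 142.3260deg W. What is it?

Add 180° to longitude and 90° to latitude: 37.67, 30.21.
Field (20°×10°, letters A–R): lon ⌊37.67/20⌋ = 1 → B; lat ⌊30.21/10⌋ = 3 → D.
Square (2°×1°, digits 0–9): lon ⌊17.67/2⌋ = 8; lat ⌊0.21/1⌋ = 0.

BD80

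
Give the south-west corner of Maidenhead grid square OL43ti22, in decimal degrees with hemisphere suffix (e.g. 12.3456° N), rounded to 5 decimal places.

Field O=14, L=11: +14·20° lon, +11·10° lat → SW at lon 100°, lat 20°.
Square 4, 3: +4·2° lon, +3·1° lat → SW at lon 108°, lat 23°.
Subsquare t=19, i=8: +19·0.0833333° lon, +8·0.0416667° lat → SW at lon 109.583°, lat 23.3333°.
Extended square 2, 2: +2·0.00833333° lon, +2·0.00416667° lat → SW at lon 109.6°, lat 23.3417°.
latitude 23.34167° N, longitude 109.60000° E.

23.34167° N, 109.60000° E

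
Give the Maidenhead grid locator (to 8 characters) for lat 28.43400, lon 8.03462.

Shift to the Maidenhead origin (180°W, 90°S): lon 188.03462, lat 118.43400.
Field (20°×10°, letters A–R): lon ⌊188.03462/20⌋ = 9 → J; lat ⌊118.43400/10⌋ = 11 → L.
Square (2°×1°, digits 0–9): lon ⌊8.03462/2⌋ = 4; lat ⌊8.43400/1⌋ = 8.
Subsquare (5′×2.5′, letters a–x): lon ⌊0.03462/0.0833333⌋ = 0 → a; lat ⌊0.43400/0.0416667⌋ = 10 → k.
Extended square (30″×15″, digits 0–9): lon ⌊0.03462/0.00833333⌋ = 4; lat ⌊0.01733/0.00416667⌋ = 4.

JL48ak44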